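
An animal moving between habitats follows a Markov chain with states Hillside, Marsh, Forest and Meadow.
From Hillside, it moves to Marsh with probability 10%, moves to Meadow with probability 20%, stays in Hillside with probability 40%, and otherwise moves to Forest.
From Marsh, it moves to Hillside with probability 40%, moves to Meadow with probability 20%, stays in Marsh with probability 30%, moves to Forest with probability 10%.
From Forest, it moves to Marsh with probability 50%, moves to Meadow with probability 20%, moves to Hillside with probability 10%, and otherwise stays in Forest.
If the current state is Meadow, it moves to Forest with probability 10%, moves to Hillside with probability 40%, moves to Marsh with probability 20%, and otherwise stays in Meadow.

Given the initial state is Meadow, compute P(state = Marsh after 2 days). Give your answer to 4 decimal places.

Propagate the distribution vector 2 days from Meadow.
After 0 days: (0.0000, 0.0000, 0.0000, 1.0000)
After 1 day: (0.4000, 0.2000, 0.1000, 0.3000)
After 2 days: (0.3700, 0.2100, 0.1900, 0.2300)
P(in Marsh after 2 days) = 0.2100

0.2100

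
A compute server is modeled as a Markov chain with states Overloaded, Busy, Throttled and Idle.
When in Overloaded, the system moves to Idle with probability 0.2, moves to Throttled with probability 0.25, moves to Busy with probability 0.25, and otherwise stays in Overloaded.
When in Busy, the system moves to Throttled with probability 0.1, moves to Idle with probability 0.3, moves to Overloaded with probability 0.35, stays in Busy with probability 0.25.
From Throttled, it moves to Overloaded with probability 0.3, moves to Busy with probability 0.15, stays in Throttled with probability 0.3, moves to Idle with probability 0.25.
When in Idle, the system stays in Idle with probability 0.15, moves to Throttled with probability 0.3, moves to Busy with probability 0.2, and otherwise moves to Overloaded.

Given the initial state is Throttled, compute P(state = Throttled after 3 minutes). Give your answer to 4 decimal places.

0.2425

Propagate the distribution vector 3 minutes from Throttled.
After 0 minutes: (0.0000, 0.0000, 1.0000, 0.0000)
After 1 minute: (0.3000, 0.1500, 0.3000, 0.2500)
After 2 minutes: (0.3200, 0.2075, 0.2550, 0.2175)
After 3 minutes: (0.3213, 0.2136, 0.2425, 0.2226)
P(in Throttled after 3 minutes) = 0.2425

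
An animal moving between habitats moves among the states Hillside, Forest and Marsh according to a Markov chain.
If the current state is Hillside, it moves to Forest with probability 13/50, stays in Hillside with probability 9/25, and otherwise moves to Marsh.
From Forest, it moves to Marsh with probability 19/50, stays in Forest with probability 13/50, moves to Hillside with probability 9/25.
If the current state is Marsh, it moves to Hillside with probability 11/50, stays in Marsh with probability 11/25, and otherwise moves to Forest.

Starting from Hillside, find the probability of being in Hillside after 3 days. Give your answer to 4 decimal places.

Propagate the distribution vector 3 days from Hillside.
After 0 days: (1.0000, 0.0000, 0.0000)
After 1 day: (0.3600, 0.2600, 0.3800)
After 2 days: (0.3068, 0.2904, 0.4028)
After 3 days: (0.3036, 0.2922, 0.4042)
P(in Hillside after 3 days) = 0.3036

0.3036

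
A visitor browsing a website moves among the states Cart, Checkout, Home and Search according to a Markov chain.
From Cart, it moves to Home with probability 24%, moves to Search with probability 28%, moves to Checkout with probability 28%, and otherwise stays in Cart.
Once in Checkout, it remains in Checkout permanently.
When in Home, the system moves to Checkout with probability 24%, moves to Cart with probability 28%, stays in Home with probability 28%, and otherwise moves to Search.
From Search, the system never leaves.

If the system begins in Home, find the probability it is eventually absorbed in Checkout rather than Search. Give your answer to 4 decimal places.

0.5314

Let h(s) be the probability of absorption at Checkout starting from transient state s. Then h(Checkout) = 1 and h(Search) = 0. By first-step analysis:
h(Cart) = 0.2·h(Cart) + 0.28·1 + 0.24·h(Home) + 0.28·0
h(Home) = 0.28·h(Cart) + 0.24·1 + 0.28·h(Home) + 0.2·0
Solving: h(Cart) = 0.5094, h(Home) = 0.5314.
Starting from Home, the probability is 0.5314.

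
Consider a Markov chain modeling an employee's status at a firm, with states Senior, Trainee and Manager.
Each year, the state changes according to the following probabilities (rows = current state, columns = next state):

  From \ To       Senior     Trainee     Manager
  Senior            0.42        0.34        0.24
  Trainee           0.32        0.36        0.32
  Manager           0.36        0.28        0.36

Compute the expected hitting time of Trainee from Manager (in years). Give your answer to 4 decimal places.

Let t(s) be the expected number of years to first reach Trainee from state s, with t(Trainee) = 0. Conditioning on the first year:
t(Senior) = 1 + 0.42·t(Senior) + 0.24·t(Manager)
t(Manager) = 1 + 0.36·t(Senior) + 0.36·t(Manager)
Solving: t(Senior) = 3.0899, t(Manager) = 3.3006.
Expected years from Manager to Trainee: 3.3006.

3.3006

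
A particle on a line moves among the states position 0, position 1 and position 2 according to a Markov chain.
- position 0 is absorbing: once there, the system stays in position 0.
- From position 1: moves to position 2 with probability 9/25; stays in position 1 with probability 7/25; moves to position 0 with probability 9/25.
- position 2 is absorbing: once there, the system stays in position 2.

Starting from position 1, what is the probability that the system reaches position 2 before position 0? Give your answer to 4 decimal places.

Let h(s) be the probability of absorption at position 2 starting from transient state s. Then h(position 2) = 1 and h(position 0) = 0. By first-step analysis:
h(position 1) = 0.36·0 + 0.28·h(position 1) + 0.36·1
Solving: h(position 1) = 0.5000.
Starting from position 1, the probability is 0.5000.

0.5000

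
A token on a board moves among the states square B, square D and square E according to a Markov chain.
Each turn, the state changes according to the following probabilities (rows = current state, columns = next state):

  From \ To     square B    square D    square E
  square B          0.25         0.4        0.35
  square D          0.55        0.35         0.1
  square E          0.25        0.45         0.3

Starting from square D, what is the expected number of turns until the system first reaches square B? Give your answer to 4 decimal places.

Let t(s) be the expected number of turns to first reach square B from state s, with t(square B) = 0. Conditioning on the first turn:
t(square D) = 1 + 0.35·t(square D) + 0.1·t(square E)
t(square E) = 1 + 0.45·t(square D) + 0.3·t(square E)
Solving: t(square D) = 1.9512, t(square E) = 2.6829.
Expected turns from square D to square B: 1.9512.

1.9512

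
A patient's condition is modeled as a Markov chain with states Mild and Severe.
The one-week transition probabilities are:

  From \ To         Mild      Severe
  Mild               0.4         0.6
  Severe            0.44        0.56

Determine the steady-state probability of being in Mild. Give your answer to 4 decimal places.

0.4231

Let the stationary distribution be π with π = πP and π_1 + π_2 = 1.
π_1 = 0.4·π_1 + 0.44·π_2
Solving with the normalization constraint gives π = (0.4231, 0.5769).
So the stationary probability of Mild is 0.4231.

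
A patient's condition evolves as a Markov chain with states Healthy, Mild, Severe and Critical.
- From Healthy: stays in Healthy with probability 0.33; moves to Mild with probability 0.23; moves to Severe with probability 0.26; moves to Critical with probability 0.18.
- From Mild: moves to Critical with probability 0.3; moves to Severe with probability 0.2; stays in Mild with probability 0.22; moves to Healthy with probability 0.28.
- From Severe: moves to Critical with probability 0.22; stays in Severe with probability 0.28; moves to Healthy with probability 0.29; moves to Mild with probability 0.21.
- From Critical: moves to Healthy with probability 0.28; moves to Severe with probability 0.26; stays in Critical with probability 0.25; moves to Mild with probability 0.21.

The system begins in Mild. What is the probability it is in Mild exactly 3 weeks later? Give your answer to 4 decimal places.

Propagate the distribution vector 3 weeks from Mild.
After 0 weeks: (0.0000, 1.0000, 0.0000, 0.0000)
After 1 week: (0.2800, 0.2200, 0.2000, 0.3000)
After 2 weeks: (0.2960, 0.2178, 0.2508, 0.2354)
After 3 weeks: (0.2973, 0.2181, 0.2519, 0.2326)
P(in Mild after 3 weeks) = 0.2181

0.2181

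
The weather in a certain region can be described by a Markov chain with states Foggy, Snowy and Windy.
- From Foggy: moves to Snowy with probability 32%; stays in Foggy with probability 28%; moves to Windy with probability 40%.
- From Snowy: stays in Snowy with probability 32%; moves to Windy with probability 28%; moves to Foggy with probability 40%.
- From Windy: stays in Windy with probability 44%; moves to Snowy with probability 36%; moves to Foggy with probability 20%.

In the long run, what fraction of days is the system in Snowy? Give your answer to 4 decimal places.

Let the stationary distribution be π with π = πP and π_1 + π_2 + π_3 = 1.
π_1 = 0.28·π_1 + 0.4·π_2 + 0.2·π_3
π_2 = 0.32·π_1 + 0.32·π_2 + 0.36·π_3
Solving with the normalization constraint gives π = (0.2902, 0.3350, 0.3748).
So the stationary probability of Snowy is 0.3350.

0.3350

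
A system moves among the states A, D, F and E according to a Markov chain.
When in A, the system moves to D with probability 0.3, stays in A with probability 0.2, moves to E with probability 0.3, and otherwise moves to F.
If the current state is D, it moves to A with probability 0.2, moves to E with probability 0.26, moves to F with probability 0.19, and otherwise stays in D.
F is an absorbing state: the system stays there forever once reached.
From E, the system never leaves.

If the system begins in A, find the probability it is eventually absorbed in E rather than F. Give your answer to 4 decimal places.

0.5935

Let h(s) be the probability of absorption at E starting from transient state s. Then h(E) = 1 and h(F) = 0. By first-step analysis:
h(A) = 0.2·h(A) + 0.3·h(D) + 0.2·0 + 0.3·1
h(D) = 0.2·h(A) + 0.35·h(D) + 0.19·0 + 0.26·1
Solving: h(A) = 0.5935, h(D) = 0.5826.
Starting from A, the probability is 0.5935.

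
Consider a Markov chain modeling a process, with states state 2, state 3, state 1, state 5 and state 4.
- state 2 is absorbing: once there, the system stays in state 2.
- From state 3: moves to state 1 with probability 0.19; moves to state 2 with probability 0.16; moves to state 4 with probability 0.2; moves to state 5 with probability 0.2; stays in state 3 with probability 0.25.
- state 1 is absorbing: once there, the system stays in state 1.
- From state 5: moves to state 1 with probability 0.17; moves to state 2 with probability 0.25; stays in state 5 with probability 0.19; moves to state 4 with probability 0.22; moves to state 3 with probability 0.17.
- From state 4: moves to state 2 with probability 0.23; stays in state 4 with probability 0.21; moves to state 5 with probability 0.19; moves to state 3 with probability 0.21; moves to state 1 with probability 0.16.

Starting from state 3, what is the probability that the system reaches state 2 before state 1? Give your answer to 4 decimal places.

Let h(s) be the probability of absorption at state 2 starting from transient state s. Then h(state 2) = 1 and h(state 1) = 0. By first-step analysis:
h(state 3) = 0.16·1 + 0.25·h(state 3) + 0.19·0 + 0.2·h(state 5) + 0.2·h(state 4)
h(state 5) = 0.25·1 + 0.17·h(state 3) + 0.17·0 + 0.19·h(state 5) + 0.22·h(state 4)
h(state 4) = 0.23·1 + 0.21·h(state 3) + 0.16·0 + 0.19·h(state 5) + 0.21·h(state 4)
Solving: h(state 3) = 0.5163, h(state 5) = 0.5706, h(state 4) = 0.5656.
Starting from state 3, the probability is 0.5163.

0.5163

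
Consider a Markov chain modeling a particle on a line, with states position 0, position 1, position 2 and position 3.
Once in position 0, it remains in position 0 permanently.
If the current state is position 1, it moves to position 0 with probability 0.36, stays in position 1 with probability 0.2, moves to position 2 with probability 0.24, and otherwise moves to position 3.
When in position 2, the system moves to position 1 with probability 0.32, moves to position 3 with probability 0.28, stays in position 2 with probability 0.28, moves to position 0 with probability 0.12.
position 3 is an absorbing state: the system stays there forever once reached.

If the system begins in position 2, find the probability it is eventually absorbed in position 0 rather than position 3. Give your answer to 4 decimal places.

Let h(s) be the probability of absorption at position 0 starting from transient state s. Then h(position 0) = 1 and h(position 3) = 0. By first-step analysis:
h(position 1) = 0.36·1 + 0.2·h(position 1) + 0.24·h(position 2) + 0.2·0
h(position 2) = 0.12·1 + 0.32·h(position 1) + 0.28·h(position 2) + 0.28·0
Solving: h(position 1) = 0.5769, h(position 2) = 0.4231.
Starting from position 2, the probability is 0.4231.

0.4231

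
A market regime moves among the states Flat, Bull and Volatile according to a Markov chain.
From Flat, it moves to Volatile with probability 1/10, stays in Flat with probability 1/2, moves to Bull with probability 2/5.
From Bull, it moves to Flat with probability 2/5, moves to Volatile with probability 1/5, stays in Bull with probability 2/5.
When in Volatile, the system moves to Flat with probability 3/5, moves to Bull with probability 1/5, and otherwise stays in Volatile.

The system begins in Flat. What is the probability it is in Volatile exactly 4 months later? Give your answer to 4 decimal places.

Propagate the distribution vector 4 months from Flat.
After 0 months: (1.0000, 0.0000, 0.0000)
After 1 month: (0.5000, 0.4000, 0.1000)
After 2 months: (0.4700, 0.3800, 0.1500)
After 3 months: (0.4770, 0.3700, 0.1530)
After 4 months: (0.4783, 0.3694, 0.1523)
P(in Volatile after 4 months) = 0.1523

0.1523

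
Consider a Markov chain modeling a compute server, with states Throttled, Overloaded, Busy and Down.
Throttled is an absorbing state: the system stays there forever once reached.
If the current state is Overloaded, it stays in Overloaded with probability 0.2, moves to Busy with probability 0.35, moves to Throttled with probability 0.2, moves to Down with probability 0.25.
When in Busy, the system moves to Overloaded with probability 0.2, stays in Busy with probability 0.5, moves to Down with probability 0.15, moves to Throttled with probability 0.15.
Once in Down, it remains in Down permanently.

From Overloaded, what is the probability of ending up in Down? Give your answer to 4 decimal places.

0.5379

Let h(s) be the probability of absorption at Down starting from transient state s. Then h(Down) = 1 and h(Throttled) = 0. By first-step analysis:
h(Overloaded) = 0.2·0 + 0.2·h(Overloaded) + 0.35·h(Busy) + 0.25·1
h(Busy) = 0.15·0 + 0.2·h(Overloaded) + 0.5·h(Busy) + 0.15·1
Solving: h(Overloaded) = 0.5379, h(Busy) = 0.5152.
Starting from Overloaded, the probability is 0.5379.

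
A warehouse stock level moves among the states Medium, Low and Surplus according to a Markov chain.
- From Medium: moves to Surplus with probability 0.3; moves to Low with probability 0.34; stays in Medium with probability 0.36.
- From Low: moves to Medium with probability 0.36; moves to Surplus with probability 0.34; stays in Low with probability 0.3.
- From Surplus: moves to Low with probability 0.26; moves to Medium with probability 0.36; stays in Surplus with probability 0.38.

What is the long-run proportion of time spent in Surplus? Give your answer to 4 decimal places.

0.3392

Let the stationary distribution be π with π = πP and π_1 + π_2 + π_3 = 1.
π_1 = 0.36·π_1 + 0.36·π_2 + 0.36·π_3
π_2 = 0.34·π_1 + 0.3·π_2 + 0.26·π_3
Solving with the normalization constraint gives π = (0.3600, 0.3008, 0.3392).
So the stationary probability of Surplus is 0.3392.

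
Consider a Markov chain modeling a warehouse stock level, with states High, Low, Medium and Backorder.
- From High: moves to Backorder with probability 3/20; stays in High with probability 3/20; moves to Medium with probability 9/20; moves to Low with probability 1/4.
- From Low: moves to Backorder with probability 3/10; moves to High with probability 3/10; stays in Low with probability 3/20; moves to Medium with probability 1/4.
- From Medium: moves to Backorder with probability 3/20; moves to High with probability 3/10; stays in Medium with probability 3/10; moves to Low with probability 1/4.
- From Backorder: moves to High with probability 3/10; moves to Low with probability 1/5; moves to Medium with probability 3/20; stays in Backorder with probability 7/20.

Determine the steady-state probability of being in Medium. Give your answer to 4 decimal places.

0.2941

Let the stationary distribution be π with π = πP and π_1 + π_2 + π_3 + π_4 = 1.
π_1 = 0.15·π_1 + 0.3·π_2 + 0.3·π_3 + 0.3·π_4
π_2 = 0.25·π_1 + 0.15·π_2 + 0.25·π_3 + 0.2·π_4
π_3 = 0.45·π_1 + 0.25·π_2 + 0.3·π_3 + 0.15·π_4
Solving with the normalization constraint gives π = (0.2609, 0.2169, 0.2941, 0.2282).
So the stationary probability of Medium is 0.2941.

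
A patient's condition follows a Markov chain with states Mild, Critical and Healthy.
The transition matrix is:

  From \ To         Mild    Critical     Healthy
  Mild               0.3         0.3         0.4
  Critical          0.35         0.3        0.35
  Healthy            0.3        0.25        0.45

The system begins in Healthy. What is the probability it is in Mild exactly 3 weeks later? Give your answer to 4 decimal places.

0.3139

Propagate the distribution vector 3 weeks from Healthy.
After 0 weeks: (0.0000, 0.0000, 1.0000)
After 1 week: (0.3000, 0.2500, 0.4500)
After 2 weeks: (0.3125, 0.2775, 0.4100)
After 3 weeks: (0.3139, 0.2795, 0.4066)
P(in Mild after 3 weeks) = 0.3139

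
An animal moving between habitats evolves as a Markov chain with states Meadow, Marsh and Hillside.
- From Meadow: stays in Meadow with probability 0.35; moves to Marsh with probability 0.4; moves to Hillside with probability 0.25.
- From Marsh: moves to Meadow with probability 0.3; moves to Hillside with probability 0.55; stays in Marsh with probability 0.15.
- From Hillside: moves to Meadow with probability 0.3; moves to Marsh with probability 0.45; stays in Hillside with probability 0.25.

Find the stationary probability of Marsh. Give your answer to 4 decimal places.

Let the stationary distribution be π with π = πP and π_1 + π_2 + π_3 = 1.
π_1 = 0.35·π_1 + 0.3·π_2 + 0.3·π_3
π_2 = 0.4·π_1 + 0.15·π_2 + 0.45·π_3
Solving with the normalization constraint gives π = (0.3158, 0.3340, 0.3502).
So the stationary probability of Marsh is 0.3340.

0.3340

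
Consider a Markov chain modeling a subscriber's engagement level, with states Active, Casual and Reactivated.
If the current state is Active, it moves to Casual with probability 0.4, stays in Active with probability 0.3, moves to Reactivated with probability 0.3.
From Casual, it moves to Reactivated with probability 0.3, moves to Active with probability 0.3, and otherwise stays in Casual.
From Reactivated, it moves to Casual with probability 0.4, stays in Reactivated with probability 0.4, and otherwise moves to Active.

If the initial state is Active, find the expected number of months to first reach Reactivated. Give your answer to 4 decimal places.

Let t(s) be the expected number of months to first reach Reactivated from state s, with t(Reactivated) = 0. Conditioning on the first month:
t(Active) = 1 + 0.3·t(Active) + 0.4·t(Casual)
t(Casual) = 1 + 0.3·t(Active) + 0.4·t(Casual)
Solving: t(Active) = 3.3333, t(Casual) = 3.3333.
Expected months from Active to Reactivated: 3.3333.

3.3333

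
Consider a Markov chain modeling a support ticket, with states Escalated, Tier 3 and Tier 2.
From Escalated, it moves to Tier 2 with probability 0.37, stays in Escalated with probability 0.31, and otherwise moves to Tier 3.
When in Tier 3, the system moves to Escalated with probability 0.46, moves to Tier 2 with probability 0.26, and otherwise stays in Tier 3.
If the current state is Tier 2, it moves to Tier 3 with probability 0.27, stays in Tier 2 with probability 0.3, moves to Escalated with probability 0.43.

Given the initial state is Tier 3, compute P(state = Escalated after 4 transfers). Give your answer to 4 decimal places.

0.3916

Propagate the distribution vector 4 transfers from Tier 3.
After 0 transfers: (0.0000, 1.0000, 0.0000)
After 1 transfer: (0.4600, 0.2800, 0.2600)
After 2 transfers: (0.3832, 0.2958, 0.3210)
After 3 transfers: (0.3929, 0.2921, 0.3150)
After 4 transfers: (0.3916, 0.2926, 0.3158)
P(in Escalated after 4 transfers) = 0.3916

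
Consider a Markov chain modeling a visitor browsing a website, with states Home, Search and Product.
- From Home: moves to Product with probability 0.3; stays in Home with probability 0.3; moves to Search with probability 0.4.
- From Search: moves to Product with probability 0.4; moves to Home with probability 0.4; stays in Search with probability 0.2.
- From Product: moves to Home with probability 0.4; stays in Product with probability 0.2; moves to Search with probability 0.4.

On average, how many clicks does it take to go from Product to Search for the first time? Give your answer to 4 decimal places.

2.5000

Let t(s) be the expected number of clicks to first reach Search from state s, with t(Search) = 0. Conditioning on the first click:
t(Home) = 1 + 0.3·t(Home) + 0.3·t(Product)
t(Product) = 1 + 0.4·t(Home) + 0.2·t(Product)
Solving: t(Home) = 2.5000, t(Product) = 2.5000.
Expected clicks from Product to Search: 2.5000.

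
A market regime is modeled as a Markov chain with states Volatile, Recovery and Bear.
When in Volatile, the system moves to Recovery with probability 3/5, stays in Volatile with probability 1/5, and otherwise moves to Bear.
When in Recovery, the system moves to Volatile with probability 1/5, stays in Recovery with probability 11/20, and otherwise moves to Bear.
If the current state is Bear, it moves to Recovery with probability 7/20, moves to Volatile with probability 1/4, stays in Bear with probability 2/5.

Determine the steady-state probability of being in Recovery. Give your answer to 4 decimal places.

0.5044

Let the stationary distribution be π with π = πP and π_1 + π_2 + π_3 = 1.
π_1 = 0.2·π_1 + 0.2·π_2 + 0.25·π_3
π_2 = 0.6·π_1 + 0.55·π_2 + 0.35·π_3
Solving with the normalization constraint gives π = (0.2141, 0.5044, 0.2815).
So the stationary probability of Recovery is 0.5044.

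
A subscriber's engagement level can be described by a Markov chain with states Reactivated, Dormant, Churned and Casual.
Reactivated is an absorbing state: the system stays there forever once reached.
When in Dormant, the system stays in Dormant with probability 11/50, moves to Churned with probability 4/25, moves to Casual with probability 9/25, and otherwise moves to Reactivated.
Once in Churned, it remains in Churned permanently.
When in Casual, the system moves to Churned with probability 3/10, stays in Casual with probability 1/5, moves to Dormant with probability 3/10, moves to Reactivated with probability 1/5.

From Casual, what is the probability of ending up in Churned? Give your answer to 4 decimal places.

0.5465

Let h(s) be the probability of absorption at Churned starting from transient state s. Then h(Churned) = 1 and h(Reactivated) = 0. By first-step analysis:
h(Dormant) = 0.26·0 + 0.22·h(Dormant) + 0.16·1 + 0.36·h(Casual)
h(Casual) = 0.2·0 + 0.3·h(Dormant) + 0.3·1 + 0.2·h(Casual)
Solving: h(Dormant) = 0.4574, h(Casual) = 0.5465.
Starting from Casual, the probability is 0.5465.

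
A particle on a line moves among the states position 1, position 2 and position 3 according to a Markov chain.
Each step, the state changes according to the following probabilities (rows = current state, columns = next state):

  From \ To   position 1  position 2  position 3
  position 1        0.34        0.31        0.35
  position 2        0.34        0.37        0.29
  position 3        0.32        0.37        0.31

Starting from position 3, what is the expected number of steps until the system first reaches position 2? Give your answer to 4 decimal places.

2.8538

Let t(s) be the expected number of steps to first reach position 2 from state s, with t(position 2) = 0. Conditioning on the first step:
t(position 1) = 1 + 0.34·t(position 1) + 0.35·t(position 3)
t(position 3) = 1 + 0.32·t(position 1) + 0.31·t(position 3)
Solving: t(position 1) = 3.0285, t(position 3) = 2.8538.
Expected steps from position 3 to position 2: 2.8538.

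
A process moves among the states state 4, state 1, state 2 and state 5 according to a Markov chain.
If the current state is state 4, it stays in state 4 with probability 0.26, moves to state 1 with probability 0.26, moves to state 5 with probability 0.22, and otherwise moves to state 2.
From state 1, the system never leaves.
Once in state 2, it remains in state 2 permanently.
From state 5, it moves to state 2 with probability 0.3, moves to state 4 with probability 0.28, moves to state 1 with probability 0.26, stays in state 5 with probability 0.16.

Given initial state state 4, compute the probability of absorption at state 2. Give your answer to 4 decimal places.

Let h(s) be the probability of absorption at state 2 starting from transient state s. Then h(state 2) = 1 and h(state 1) = 0. By first-step analysis:
h(state 4) = 0.26·h(state 4) + 0.26·0 + 0.26·1 + 0.22·h(state 5)
h(state 5) = 0.28·h(state 4) + 0.26·0 + 0.3·1 + 0.16·h(state 5)
Solving: h(state 4) = 0.5079, h(state 5) = 0.5264.
Starting from state 4, the probability is 0.5079.

0.5079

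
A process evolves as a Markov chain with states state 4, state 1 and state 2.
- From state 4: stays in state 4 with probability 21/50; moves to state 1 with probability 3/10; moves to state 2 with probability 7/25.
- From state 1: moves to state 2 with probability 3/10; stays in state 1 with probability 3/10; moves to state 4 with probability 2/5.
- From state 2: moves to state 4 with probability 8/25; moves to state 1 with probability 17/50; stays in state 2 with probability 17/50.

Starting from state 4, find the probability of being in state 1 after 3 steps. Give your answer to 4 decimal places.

Propagate the distribution vector 3 steps from state 4.
After 0 steps: (1.0000, 0.0000, 0.0000)
After 1 step: (0.4200, 0.3000, 0.2800)
After 2 steps: (0.3860, 0.3112, 0.3028)
After 3 steps: (0.3835, 0.3121, 0.3044)
P(in state 1 after 3 steps) = 0.3121

0.3121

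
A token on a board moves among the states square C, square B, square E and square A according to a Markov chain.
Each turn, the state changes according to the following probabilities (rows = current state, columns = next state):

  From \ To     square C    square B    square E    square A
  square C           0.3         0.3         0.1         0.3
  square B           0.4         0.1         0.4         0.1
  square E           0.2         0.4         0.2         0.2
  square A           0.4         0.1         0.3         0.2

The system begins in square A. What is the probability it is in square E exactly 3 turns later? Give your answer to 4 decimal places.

0.2470

Propagate the distribution vector 3 turns from square A.
After 0 turns: (0.0000, 0.0000, 0.0000, 1.0000)
After 1 turn: (0.4000, 0.1000, 0.3000, 0.2000)
After 2 turns: (0.3000, 0.2700, 0.2000, 0.2300)
After 3 turns: (0.3300, 0.2200, 0.2470, 0.2030)
P(in square E after 3 turns) = 0.2470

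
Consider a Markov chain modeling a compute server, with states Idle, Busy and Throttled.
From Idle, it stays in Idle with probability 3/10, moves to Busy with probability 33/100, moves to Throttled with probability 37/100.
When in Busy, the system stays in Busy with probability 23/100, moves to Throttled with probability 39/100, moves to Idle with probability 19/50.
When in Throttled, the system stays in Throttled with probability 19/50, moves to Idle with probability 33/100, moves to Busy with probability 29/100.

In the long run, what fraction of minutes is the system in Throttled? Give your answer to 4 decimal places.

Let the stationary distribution be π with π = πP and π_1 + π_2 + π_3 = 1.
π_1 = 0.3·π_1 + 0.38·π_2 + 0.33·π_3
π_2 = 0.33·π_1 + 0.23·π_2 + 0.29·π_3
Solving with the normalization constraint gives π = (0.3343, 0.2862, 0.3795).
So the stationary probability of Throttled is 0.3795.

0.3795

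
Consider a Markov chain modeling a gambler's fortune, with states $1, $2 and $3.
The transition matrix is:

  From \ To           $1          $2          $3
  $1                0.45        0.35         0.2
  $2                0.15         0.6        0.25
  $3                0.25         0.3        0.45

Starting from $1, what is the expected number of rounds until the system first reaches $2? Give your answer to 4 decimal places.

Let t(s) be the expected number of rounds to first reach $2 from state s, with t($2) = 0. Conditioning on the first round:
t($1) = 1 + 0.45·t($1) + 0.2·t($3)
t($3) = 1 + 0.25·t($1) + 0.45·t($3)
Solving: t($1) = 2.9703, t($3) = 3.1683.
Expected rounds from $1 to $2: 2.9703.

2.9703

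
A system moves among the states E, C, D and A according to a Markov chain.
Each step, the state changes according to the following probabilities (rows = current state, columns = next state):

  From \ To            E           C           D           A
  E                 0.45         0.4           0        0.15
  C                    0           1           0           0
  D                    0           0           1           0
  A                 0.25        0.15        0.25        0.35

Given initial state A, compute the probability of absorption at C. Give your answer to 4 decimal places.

0.5703

Let h(s) be the probability of absorption at C starting from transient state s. Then h(C) = 1 and h(D) = 0. By first-step analysis:
h(E) = 0.45·h(E) + 0.4·1 + 0.15·h(A)
h(A) = 0.25·h(E) + 0.15·1 + 0.25·0 + 0.35·h(A)
Solving: h(E) = 0.8828, h(A) = 0.5703.
Starting from A, the probability is 0.5703.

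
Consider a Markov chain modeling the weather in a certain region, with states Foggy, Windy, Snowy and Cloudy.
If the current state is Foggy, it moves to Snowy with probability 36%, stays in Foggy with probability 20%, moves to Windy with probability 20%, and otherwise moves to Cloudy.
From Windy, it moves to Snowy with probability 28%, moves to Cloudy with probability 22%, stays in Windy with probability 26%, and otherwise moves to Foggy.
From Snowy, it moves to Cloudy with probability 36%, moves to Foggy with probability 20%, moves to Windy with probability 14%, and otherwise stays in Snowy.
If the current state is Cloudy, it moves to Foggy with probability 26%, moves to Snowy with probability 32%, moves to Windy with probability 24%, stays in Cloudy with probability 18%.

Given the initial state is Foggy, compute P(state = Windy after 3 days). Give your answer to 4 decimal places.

0.2038

Propagate the distribution vector 3 days from Foggy.
After 0 days: (1.0000, 0.0000, 0.0000, 0.0000)
After 1 day: (0.2000, 0.2000, 0.3600, 0.2400)
After 2 days: (0.2224, 0.2000, 0.3128, 0.2648)
After 3 days: (0.2239, 0.2038, 0.3146, 0.2576)
P(in Windy after 3 days) = 0.2038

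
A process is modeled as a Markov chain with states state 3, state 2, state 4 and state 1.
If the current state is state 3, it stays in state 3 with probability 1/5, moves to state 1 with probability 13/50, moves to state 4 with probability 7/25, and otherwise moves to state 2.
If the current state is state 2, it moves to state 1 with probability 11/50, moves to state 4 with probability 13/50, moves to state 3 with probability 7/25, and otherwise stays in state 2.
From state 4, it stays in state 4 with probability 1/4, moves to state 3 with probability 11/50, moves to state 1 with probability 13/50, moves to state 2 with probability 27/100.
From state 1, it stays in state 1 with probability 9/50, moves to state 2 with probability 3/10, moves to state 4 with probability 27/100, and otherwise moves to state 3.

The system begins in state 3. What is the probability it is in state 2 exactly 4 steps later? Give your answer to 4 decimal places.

0.2666

Propagate the distribution vector 4 steps from state 3.
After 0 steps: (1.0000, 0.0000, 0.0000, 0.0000)
After 1 step: (0.2000, 0.2600, 0.2800, 0.2600)
After 2 steps: (0.2394, 0.2680, 0.2638, 0.2288)
After 3 steps: (0.2382, 0.2664, 0.2644, 0.2310)
After 4 steps: (0.2382, 0.2666, 0.2644, 0.2309)
P(in state 2 after 4 steps) = 0.2666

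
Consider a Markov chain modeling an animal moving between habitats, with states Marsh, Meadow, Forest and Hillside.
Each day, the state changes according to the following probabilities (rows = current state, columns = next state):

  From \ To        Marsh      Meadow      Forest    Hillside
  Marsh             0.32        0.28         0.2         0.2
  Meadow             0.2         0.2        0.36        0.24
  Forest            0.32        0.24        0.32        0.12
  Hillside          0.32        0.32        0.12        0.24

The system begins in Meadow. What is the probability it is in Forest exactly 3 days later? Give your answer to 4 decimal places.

Propagate the distribution vector 3 days from Meadow.
After 0 days: (0.0000, 1.0000, 0.0000, 0.0000)
After 1 day: (0.2000, 0.2000, 0.3600, 0.2400)
After 2 days: (0.2960, 0.2592, 0.2560, 0.1888)
After 3 days: (0.2889, 0.2566, 0.2571, 0.1974)
P(in Forest after 3 days) = 0.2571

0.2571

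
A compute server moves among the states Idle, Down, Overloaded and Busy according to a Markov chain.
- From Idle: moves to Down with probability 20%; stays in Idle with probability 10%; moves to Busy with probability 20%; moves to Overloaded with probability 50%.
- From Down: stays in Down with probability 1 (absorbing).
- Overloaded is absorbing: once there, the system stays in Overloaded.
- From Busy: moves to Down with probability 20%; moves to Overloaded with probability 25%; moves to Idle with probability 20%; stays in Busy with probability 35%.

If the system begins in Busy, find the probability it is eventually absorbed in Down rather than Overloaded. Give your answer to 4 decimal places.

Let h(s) be the probability of absorption at Down starting from transient state s. Then h(Down) = 1 and h(Overloaded) = 0. By first-step analysis:
h(Idle) = 0.1·h(Idle) + 0.2·1 + 0.5·0 + 0.2·h(Busy)
h(Busy) = 0.2·h(Idle) + 0.2·1 + 0.25·0 + 0.35·h(Busy)
Solving: h(Idle) = 0.3119, h(Busy) = 0.4037.
Starting from Busy, the probability is 0.4037.

0.4037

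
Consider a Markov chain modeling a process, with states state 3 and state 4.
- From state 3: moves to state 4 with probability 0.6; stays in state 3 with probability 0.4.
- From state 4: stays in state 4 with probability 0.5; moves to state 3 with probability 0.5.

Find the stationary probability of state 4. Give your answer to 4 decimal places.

Let the stationary distribution be π with π = πP and π_1 + π_2 = 1.
π_1 = 0.4·π_1 + 0.5·π_2
Solving with the normalization constraint gives π = (0.4545, 0.5455).
So the stationary probability of state 4 is 0.5455.

0.5455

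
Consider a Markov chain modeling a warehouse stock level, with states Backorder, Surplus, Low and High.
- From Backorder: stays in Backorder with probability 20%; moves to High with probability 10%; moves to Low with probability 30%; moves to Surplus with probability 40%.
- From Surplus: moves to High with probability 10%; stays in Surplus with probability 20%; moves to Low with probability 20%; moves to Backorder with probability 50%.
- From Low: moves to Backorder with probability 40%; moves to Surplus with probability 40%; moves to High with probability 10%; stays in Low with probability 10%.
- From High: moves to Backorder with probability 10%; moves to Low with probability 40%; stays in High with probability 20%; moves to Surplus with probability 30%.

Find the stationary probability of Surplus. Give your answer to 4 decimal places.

0.3241

Let the stationary distribution be π with π = πP and π_1 + π_2 + π_3 + π_4 = 1.
π_1 = 0.2·π_1 + 0.5·π_2 + 0.4·π_3 + 0.1·π_4
π_2 = 0.4·π_1 + 0.2·π_2 + 0.4·π_3 + 0.3·π_4
π_3 = 0.3·π_1 + 0.2·π_2 + 0.1·π_3 + 0.4·π_4
Solving with the normalization constraint gives π = (0.3326, 0.3241, 0.2323, 0.1111).
So the stationary probability of Surplus is 0.3241.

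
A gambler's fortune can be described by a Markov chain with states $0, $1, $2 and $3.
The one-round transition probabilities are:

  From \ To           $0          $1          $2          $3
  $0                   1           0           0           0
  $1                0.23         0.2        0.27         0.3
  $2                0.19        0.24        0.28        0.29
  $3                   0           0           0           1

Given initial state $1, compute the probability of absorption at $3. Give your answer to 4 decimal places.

Let h(s) be the probability of absorption at $3 starting from transient state s. Then h($3) = 1 and h($0) = 0. By first-step analysis:
h($1) = 0.23·0 + 0.2·h($1) + 0.27·h($2) + 0.3·1
h($2) = 0.19·0 + 0.24·h($1) + 0.28·h($2) + 0.29·1
Solving: h($1) = 0.5757, h($2) = 0.5947.
Starting from $1, the probability is 0.5757.

0.5757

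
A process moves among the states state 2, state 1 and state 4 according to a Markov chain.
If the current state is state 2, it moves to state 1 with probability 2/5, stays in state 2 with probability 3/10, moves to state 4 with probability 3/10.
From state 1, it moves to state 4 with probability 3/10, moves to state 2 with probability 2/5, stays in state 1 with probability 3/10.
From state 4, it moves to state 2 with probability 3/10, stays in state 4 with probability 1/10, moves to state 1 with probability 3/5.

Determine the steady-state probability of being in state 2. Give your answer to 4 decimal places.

Let the stationary distribution be π with π = πP and π_1 + π_2 + π_3 = 1.
π_1 = 0.3·π_1 + 0.4·π_2 + 0.3·π_3
π_2 = 0.4·π_1 + 0.3·π_2 + 0.6·π_3
Solving with the normalization constraint gives π = (0.3409, 0.4091, 0.2500).
So the stationary probability of state 2 is 0.3409.

0.3409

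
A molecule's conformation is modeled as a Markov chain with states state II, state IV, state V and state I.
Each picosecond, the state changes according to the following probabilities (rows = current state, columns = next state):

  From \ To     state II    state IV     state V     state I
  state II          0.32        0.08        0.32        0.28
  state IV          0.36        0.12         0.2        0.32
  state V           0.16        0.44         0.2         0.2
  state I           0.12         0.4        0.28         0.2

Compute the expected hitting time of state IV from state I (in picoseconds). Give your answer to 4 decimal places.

Let t(s) be the expected number of picoseconds to first reach state IV from state s, with t(state IV) = 0. Conditioning on the first picosecond:
t(state II) = 1 + 0.32·t(state II) + 0.32·t(state V) + 0.28·t(state I)
t(state V) = 1 + 0.16·t(state II) + 0.2·t(state V) + 0.2·t(state I)
t(state I) = 1 + 0.12·t(state II) + 0.28·t(state V) + 0.2·t(state I)
Solving: t(state II) = 3.9035, t(state V) = 2.7283, t(state I) = 2.7904.
Expected picoseconds from state I to state IV: 2.7904.

2.7904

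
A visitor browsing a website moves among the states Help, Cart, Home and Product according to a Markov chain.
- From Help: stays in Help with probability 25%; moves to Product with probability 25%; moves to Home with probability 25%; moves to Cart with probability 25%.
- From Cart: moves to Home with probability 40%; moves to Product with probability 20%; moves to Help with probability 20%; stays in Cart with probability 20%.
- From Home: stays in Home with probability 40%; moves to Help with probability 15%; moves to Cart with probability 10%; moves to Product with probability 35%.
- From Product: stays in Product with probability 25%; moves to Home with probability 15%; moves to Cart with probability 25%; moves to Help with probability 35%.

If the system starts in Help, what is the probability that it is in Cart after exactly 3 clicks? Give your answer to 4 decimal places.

Propagate the distribution vector 3 clicks from Help.
After 0 clicks: (1.0000, 0.0000, 0.0000, 0.0000)
After 1 click: (0.2500, 0.2500, 0.2500, 0.2500)
After 2 clicks: (0.2375, 0.2000, 0.3000, 0.2625)
After 3 clicks: (0.2363, 0.1950, 0.2988, 0.2700)
P(in Cart after 3 clicks) = 0.1950

0.1950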